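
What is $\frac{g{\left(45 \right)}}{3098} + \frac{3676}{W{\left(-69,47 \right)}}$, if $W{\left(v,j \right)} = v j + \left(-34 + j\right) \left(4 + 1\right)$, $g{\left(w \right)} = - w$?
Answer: $- \frac{5765629}{4922722} \approx -1.1712$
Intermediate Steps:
$W{\left(v,j \right)} = -170 + 5 j + j v$ ($W{\left(v,j \right)} = j v + \left(-34 + j\right) 5 = j v + \left(-170 + 5 j\right) = -170 + 5 j + j v$)
$\frac{g{\left(45 \right)}}{3098} + \frac{3676}{W{\left(-69,47 \right)}} = \frac{\left(-1\right) 45}{3098} + \frac{3676}{-170 + 5 \cdot 47 + 47 \left(-69\right)} = \left(-45\right) \frac{1}{3098} + \frac{3676}{-170 + 235 - 3243} = - \frac{45}{3098} + \frac{3676}{-3178} = - \frac{45}{3098} + 3676 \left(- \frac{1}{3178}\right) = - \frac{45}{3098} - \frac{1838}{1589} = - \frac{5765629}{4922722}$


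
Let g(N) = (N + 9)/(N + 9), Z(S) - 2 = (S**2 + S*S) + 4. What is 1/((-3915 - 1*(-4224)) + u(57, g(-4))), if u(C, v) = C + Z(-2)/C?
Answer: 57/20876 ≈ 0.0027304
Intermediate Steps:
Z(S) = 6 + 2*S**2 (Z(S) = 2 + ((S**2 + S*S) + 4) = 2 + ((S**2 + S**2) + 4) = 2 + (2*S**2 + 4) = 2 + (4 + 2*S**2) = 6 + 2*S**2)
g(N) = 1 (g(N) = (9 + N)/(9 + N) = 1)
u(C, v) = C + 14/C (u(C, v) = C + (6 + 2*(-2)**2)/C = C + (6 + 2*4)/C = C + (6 + 8)/C = C + 14/C)
1/((-3915 - 1*(-4224)) + u(57, g(-4))) = 1/((-3915 - 1*(-4224)) + (57 + 14/57)) = 1/((-3915 + 4224) + (57 + 14*(1/57))) = 1/(309 + (57 + 14/57)) = 1/(309 + 3263/57) = 1/(20876/57) = 57/20876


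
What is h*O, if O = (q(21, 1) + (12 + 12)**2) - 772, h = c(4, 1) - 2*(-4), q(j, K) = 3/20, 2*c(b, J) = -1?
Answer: -11751/8 ≈ -1468.9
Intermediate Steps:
c(b, J) = -1/2 (c(b, J) = (1/2)*(-1) = -1/2)
q(j, K) = 3/20 (q(j, K) = 3*(1/20) = 3/20)
h = 15/2 (h = -1/2 - 2*(-4) = -1/2 + 8 = 15/2 ≈ 7.5000)
O = -3917/20 (O = (3/20 + (12 + 12)**2) - 772 = (3/20 + 24**2) - 772 = (3/20 + 576) - 772 = 11523/20 - 772 = -3917/20 ≈ -195.85)
h*O = (15/2)*(-3917/20) = -11751/8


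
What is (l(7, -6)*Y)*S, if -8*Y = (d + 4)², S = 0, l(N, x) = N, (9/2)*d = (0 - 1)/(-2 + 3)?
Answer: 0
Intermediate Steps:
d = -2/9 (d = 2*((0 - 1)/(-2 + 3))/9 = 2*(-1/1)/9 = 2*(-1*1)/9 = (2/9)*(-1) = -2/9 ≈ -0.22222)
Y = -289/162 (Y = -(-2/9 + 4)²/8 = -(34/9)²/8 = -⅛*1156/81 = -289/162 ≈ -1.7840)
(l(7, -6)*Y)*S = (7*(-289/162))*0 = -2023/162*0 = 0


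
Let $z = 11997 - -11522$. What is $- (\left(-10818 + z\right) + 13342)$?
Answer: $-26043$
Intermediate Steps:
$z = 23519$ ($z = 11997 + 11522 = 23519$)
$- (\left(-10818 + z\right) + 13342) = - (\left(-10818 + 23519\right) + 13342) = - (12701 + 13342) = \left(-1\right) 26043 = -26043$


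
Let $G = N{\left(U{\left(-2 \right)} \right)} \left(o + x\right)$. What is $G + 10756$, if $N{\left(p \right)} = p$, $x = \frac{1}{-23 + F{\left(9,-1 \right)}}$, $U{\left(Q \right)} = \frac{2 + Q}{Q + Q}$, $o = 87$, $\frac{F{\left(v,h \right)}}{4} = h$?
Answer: $10756$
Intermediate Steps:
$F{\left(v,h \right)} = 4 h$
$U{\left(Q \right)} = \frac{2 + Q}{2 Q}$
$x = - \frac{1}{27}$ ($x = \frac{1}{-23 + 4 \left(-1\right)} = \frac{1}{-23 - 4} = \frac{1}{-27} = - \frac{1}{27} \approx -0.037037$)
$G = 0$ ($G = \frac{2 - 2}{2 \left(-2\right)} \left(87 - \frac{1}{27}\right) = \frac{1}{2} \left(- \frac{1}{2}\right) 0 \cdot \frac{2348}{27} = 0 \cdot \frac{2348}{27} = 0$)
$G + 10756 = 0 + 10756 = 10756$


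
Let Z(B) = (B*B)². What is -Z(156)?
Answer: -592240896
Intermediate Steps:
Z(B) = B⁴ (Z(B) = (B²)² = B⁴)
-Z(156) = -1*156⁴ = -1*592240896 = -592240896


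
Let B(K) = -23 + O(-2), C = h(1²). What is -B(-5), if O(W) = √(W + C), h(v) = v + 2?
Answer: 22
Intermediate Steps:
h(v) = 2 + v
C = 3 (C = 2 + 1² = 2 + 1 = 3)
O(W) = √(3 + W) (O(W) = √(W + 3) = √(3 + W))
B(K) = -22 (B(K) = -23 + √(3 - 2) = -23 + √1 = -23 + 1 = -22)
-B(-5) = -1*(-22) = 22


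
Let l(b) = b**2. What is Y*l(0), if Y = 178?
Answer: 0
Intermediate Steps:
Y*l(0) = 178*0**2 = 178*0 = 0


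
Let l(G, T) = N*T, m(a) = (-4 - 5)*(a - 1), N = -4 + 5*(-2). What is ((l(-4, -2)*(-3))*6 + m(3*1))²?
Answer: 272484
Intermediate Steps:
N = -14 (N = -4 - 10 = -14)
m(a) = 9 - 9*a (m(a) = -9*(-1 + a) = 9 - 9*a)
l(G, T) = -14*T
((l(-4, -2)*(-3))*6 + m(3*1))² = ((-14*(-2)*(-3))*6 + (9 - 27))² = ((28*(-3))*6 + (9 - 9*3))² = (-84*6 + (9 - 27))² = (-504 - 18)² = (-522)² = 272484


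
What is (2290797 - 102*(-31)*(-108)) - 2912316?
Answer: -963015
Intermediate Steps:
(2290797 - 102*(-31)*(-108)) - 2912316 = (2290797 + 3162*(-108)) - 2912316 = (2290797 - 341496) - 2912316 = 1949301 - 2912316 = -963015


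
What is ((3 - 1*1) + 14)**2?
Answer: 256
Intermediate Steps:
((3 - 1*1) + 14)**2 = ((3 - 1) + 14)**2 = (2 + 14)**2 = 16**2 = 256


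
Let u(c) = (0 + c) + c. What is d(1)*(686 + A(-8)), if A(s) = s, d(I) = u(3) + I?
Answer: 4746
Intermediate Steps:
u(c) = 2*c (u(c) = c + c = 2*c)
d(I) = 6 + I (d(I) = 2*3 + I = 6 + I)
d(1)*(686 + A(-8)) = (6 + 1)*(686 - 8) = 7*678 = 4746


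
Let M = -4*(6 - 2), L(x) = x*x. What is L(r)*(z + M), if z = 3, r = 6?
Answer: -468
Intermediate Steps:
L(x) = x²
M = -16 (M = -4*4 = -16)
L(r)*(z + M) = 6²*(3 - 16) = 36*(-13) = -468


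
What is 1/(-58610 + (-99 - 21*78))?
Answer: -1/60347 ≈ -1.6571e-5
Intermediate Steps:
1/(-58610 + (-99 - 21*78)) = 1/(-58610 + (-99 - 1638)) = 1/(-58610 - 1737) = 1/(-60347) = -1/60347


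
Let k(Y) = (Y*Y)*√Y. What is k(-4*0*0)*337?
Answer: 0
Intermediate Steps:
k(Y) = Y^(5/2) (k(Y) = Y²*√Y = Y^(5/2))
k(-4*0*0)*337 = (-4*0*0)^(5/2)*337 = (0*0)^(5/2)*337 = 0^(5/2)*337 = 0*337 = 0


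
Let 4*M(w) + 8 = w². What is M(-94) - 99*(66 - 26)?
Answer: -1753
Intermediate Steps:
M(w) = -2 + w²/4
M(-94) - 99*(66 - 26) = (-2 + (¼)*(-94)²) - 99*(66 - 26) = (-2 + (¼)*8836) - 99*40 = (-2 + 2209) - 1*3960 = 2207 - 3960 = -1753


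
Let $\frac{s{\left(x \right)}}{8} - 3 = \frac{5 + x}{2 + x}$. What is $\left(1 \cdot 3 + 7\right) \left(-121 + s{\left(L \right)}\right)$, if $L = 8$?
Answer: $-866$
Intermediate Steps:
$s{\left(x \right)} = 24 + \frac{8 \left(5 + x\right)}{2 + x}$ ($s{\left(x \right)} = 24 + 8 \frac{5 + x}{2 + x} = 24 + \frac{8 \left(5 + x\right)}{2 + x}$)
$\left(1 \cdot 3 + 7\right) \left(-121 + s{\left(L \right)}\right) = \left(1 \cdot 3 + 7\right) \left(-121 + \frac{8 \left(11 + 4 \cdot 8\right)}{2 + 8}\right) = \left(3 + 7\right) \left(-121 + \frac{8 \left(11 + 32\right)}{10}\right) = 10 \left(-121 + 8 \cdot \frac{1}{10} \cdot 43\right) = 10 \left(-121 + \frac{172}{5}\right) = 10 \left(- \frac{433}{5}\right) = -866$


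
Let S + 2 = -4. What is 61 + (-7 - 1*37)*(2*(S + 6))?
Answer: 61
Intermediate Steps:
S = -6 (S = -2 - 4 = -6)
61 + (-7 - 1*37)*(2*(S + 6)) = 61 + (-7 - 1*37)*(2*(-6 + 6)) = 61 + (-7 - 37)*(2*0) = 61 - 44*0 = 61 + 0 = 61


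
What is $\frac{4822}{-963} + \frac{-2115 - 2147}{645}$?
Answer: $- \frac{2404832}{207045} \approx -11.615$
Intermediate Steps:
$\frac{4822}{-963} + \frac{-2115 - 2147}{645} = 4822 \left(- \frac{1}{963}\right) - \frac{4262}{645} = - \frac{4822}{963} - \frac{4262}{645} = - \frac{2404832}{207045}$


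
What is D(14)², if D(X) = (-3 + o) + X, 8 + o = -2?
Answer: 1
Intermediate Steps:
o = -10 (o = -8 - 2 = -10)
D(X) = -13 + X (D(X) = (-3 - 10) + X = -13 + X)
D(14)² = (-13 + 14)² = 1² = 1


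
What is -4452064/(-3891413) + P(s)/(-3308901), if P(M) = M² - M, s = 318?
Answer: 4779720414262/4292100122371 ≈ 1.1136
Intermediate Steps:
-4452064/(-3891413) + P(s)/(-3308901) = -4452064/(-3891413) + (318*(-1 + 318))/(-3308901) = -4452064*(-1/3891413) + (318*317)*(-1/3308901) = 4452064/3891413 + 100806*(-1/3308901) = 4452064/3891413 - 33602/1102967 = 4779720414262/4292100122371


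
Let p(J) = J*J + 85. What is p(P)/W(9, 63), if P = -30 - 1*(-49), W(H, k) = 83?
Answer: 446/83 ≈ 5.3735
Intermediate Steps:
P = 19 (P = -30 + 49 = 19)
p(J) = 85 + J**2 (p(J) = J**2 + 85 = 85 + J**2)
p(P)/W(9, 63) = (85 + 19**2)/83 = (85 + 361)*(1/83) = 446*(1/83) = 446/83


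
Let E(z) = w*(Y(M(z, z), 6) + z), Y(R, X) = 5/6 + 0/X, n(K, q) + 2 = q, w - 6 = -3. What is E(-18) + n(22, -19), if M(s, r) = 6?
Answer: -145/2 ≈ -72.500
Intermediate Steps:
w = 3 (w = 6 - 3 = 3)
n(K, q) = -2 + q
Y(R, X) = ⅚ (Y(R, X) = 5*(⅙) + 0 = ⅚ + 0 = ⅚)
E(z) = 5/2 + 3*z (E(z) = 3*(⅚ + z) = 5/2 + 3*z)
E(-18) + n(22, -19) = (5/2 + 3*(-18)) + (-2 - 19) = (5/2 - 54) - 21 = -103/2 - 21 = -145/2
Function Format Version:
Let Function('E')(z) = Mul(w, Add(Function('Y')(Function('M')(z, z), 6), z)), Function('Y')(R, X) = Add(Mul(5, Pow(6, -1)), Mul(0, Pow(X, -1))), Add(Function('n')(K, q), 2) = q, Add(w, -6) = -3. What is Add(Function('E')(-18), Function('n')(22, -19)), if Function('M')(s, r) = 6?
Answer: Rational(-145, 2) ≈ -72.500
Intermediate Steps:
w = 3 (w = Add(6, -3) = 3)
Function('n')(K, q) = Add(-2, q)
Function('Y')(R, X) = Rational(5, 6) (Function('Y')(R, X) = Add(Mul(5, Rational(1, 6)), 0) = Add(Rational(5, 6), 0) = Rational(5, 6))
Function('E')(z) = Add(Rational(5, 2), Mul(3, z)) (Function('E')(z) = Mul(3, Add(Rational(5, 6), z)) = Add(Rational(5, 2), Mul(3, z)))
Add(Function('E')(-18), Function('n')(22, -19)) = Add(Add(Rational(5, 2), Mul(3, -18)), Add(-2, -19)) = Add(Add(Rational(5, 2), -54), -21) = Add(Rational(-103, 2), -21) = Rational(-145, 2)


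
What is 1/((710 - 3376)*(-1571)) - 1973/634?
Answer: -2065871911/663843331 ≈ -3.1120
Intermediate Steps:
1/((710 - 3376)*(-1571)) - 1973/634 = -1/1571/(-2666) - 1973*1/634 = -1/2666*(-1/1571) - 1973/634 = 1/4188286 - 1973/634 = -2065871911/663843331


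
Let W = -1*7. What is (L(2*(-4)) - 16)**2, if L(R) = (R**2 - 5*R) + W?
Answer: 6561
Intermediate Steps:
W = -7
L(R) = -7 + R**2 - 5*R (L(R) = (R**2 - 5*R) - 7 = -7 + R**2 - 5*R)
(L(2*(-4)) - 16)**2 = ((-7 + (2*(-4))**2 - 10*(-4)) - 16)**2 = ((-7 + (-8)**2 - 5*(-8)) - 16)**2 = ((-7 + 64 + 40) - 16)**2 = (97 - 16)**2 = 81**2 = 6561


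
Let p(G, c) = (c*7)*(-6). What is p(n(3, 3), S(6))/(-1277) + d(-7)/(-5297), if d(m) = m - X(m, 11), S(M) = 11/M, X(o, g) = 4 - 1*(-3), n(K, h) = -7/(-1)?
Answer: 425747/6764269 ≈ 0.062941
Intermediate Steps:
n(K, h) = 7 (n(K, h) = -7*(-1) = 7)
X(o, g) = 7 (X(o, g) = 4 + 3 = 7)
d(m) = -7 + m (d(m) = m - 1*7 = m - 7 = -7 + m)
p(G, c) = -42*c (p(G, c) = (7*c)*(-6) = -42*c)
p(n(3, 3), S(6))/(-1277) + d(-7)/(-5297) = -462/6/(-1277) + (-7 - 7)/(-5297) = -462/6*(-1/1277) - 14*(-1/5297) = -42*11/6*(-1/1277) + 14/5297 = -77*(-1/1277) + 14/5297 = 77/1277 + 14/5297 = 425747/6764269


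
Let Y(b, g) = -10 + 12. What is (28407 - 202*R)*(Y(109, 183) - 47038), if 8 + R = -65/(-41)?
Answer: -57281052268/41 ≈ -1.3971e+9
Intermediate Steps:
R = -263/41 (R = -8 - 65/(-41) = -8 - 65*(-1/41) = -8 + 65/41 = -263/41 ≈ -6.4146)
Y(b, g) = 2
(28407 - 202*R)*(Y(109, 183) - 47038) = (28407 - 202*(-263/41))*(2 - 47038) = (28407 + 53126/41)*(-47036) = (1217813/41)*(-47036) = -57281052268/41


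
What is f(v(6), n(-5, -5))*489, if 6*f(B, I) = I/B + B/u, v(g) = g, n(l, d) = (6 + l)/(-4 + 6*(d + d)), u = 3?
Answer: 125021/768 ≈ 162.79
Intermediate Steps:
n(l, d) = (6 + l)/(-4 + 12*d) (n(l, d) = (6 + l)/(-4 + 6*(2*d)) = (6 + l)/(-4 + 12*d))
f(B, I) = B/18 + I/(6*B) (f(B, I) = (I/B + B/3)/6 = (B/3 + I/B)/6 = B/18 + I/(6*B))
f(v(6), n(-5, -5))*489 = ((1/18)*6 + (⅙)*((6 - 5)/(4*(-1 + 3*(-5))))/6)*489 = (⅓ + (⅙)*((¼)*1/(-1 - 15))*(⅙))*489 = (⅓ + (⅙)*((¼)*1/(-16))*(⅙))*489 = (⅓ + (⅙)*((¼)*(-1/16)*1)*(⅙))*489 = (⅓ + (⅙)*(-1/64)*(⅙))*489 = (⅓ - 1/2304)*489 = (767/2304)*489 = 125021/768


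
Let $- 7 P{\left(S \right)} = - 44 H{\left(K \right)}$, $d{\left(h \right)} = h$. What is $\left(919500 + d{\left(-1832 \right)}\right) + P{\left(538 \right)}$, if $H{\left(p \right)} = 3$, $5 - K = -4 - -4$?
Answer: $\frac{6423808}{7} \approx 9.1769 \cdot 10^{5}$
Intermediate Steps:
$K = 5$ ($K = 5 - \left(-4 - -4\right) = 5 - \left(-4 + 4\right) = 5 - 0 = 5 + 0 = 5$)
$P{\left(S \right)} = \frac{132}{7}$ ($P{\left(S \right)} = - \frac{\left(-44\right) 3}{7} = \left(- \frac{1}{7}\right) \left(-132\right) = \frac{132}{7}$)
$\left(919500 + d{\left(-1832 \right)}\right) + P{\left(538 \right)} = \left(919500 - 1832\right) + \frac{132}{7} = 917668 + \frac{132}{7} = \frac{6423808}{7}$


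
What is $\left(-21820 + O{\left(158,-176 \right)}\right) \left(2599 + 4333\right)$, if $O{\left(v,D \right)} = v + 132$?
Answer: $-149245960$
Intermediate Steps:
$O{\left(v,D \right)} = 132 + v$
$\left(-21820 + O{\left(158,-176 \right)}\right) \left(2599 + 4333\right) = \left(-21820 + \left(132 + 158\right)\right) \left(2599 + 4333\right) = \left(-21820 + 290\right) 6932 = \left(-21530\right) 6932 = -149245960$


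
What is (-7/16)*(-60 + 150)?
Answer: -315/8 ≈ -39.375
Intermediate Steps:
(-7/16)*(-60 + 150) = -7*1/16*90 = -7/16*90 = -315/8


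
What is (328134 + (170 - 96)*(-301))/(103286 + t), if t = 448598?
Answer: 76465/137971 ≈ 0.55421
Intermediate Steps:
(328134 + (170 - 96)*(-301))/(103286 + t) = (328134 + (170 - 96)*(-301))/(103286 + 448598) = (328134 + 74*(-301))/551884 = (328134 - 22274)*(1/551884) = 305860*(1/551884) = 76465/137971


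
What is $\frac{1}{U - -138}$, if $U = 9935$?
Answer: $\frac{1}{10073} \approx 9.9275 \cdot 10^{-5}$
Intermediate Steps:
$\frac{1}{U - -138} = \frac{1}{9935 - -138} = \frac{1}{9935 + 138} = \frac{1}{10073}$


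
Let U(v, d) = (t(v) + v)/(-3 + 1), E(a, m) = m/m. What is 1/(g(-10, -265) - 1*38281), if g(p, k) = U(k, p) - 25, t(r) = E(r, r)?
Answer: -1/38174 ≈ -2.6196e-5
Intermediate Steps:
E(a, m) = 1
t(r) = 1
U(v, d) = -½ - v/2 (U(v, d) = (1 + v)/(-3 + 1) = (1 + v)/(-2) = (1 + v)*(-½) = -½ - v/2)
g(p, k) = -51/2 - k/2 (g(p, k) = (-½ - k/2) - 25 = -51/2 - k/2)
1/(g(-10, -265) - 1*38281) = 1/((-51/2 - ½*(-265)) - 1*38281) = 1/((-51/2 + 265/2) - 38281) = 1/(107 - 38281) = 1/(-38174) = -1/38174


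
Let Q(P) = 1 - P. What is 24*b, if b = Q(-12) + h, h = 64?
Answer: 1848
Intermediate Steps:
b = 77 (b = (1 - 1*(-12)) + 64 = (1 + 12) + 64 = 13 + 64 = 77)
24*b = 24*77 = 1848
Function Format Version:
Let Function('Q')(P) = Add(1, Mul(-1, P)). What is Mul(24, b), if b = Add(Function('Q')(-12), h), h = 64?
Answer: 1848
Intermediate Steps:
b = 77 (b = Add(Add(1, Mul(-1, -12)), 64) = Add(Add(1, 12), 64) = Add(13, 64) = 77)
Mul(24, b) = Mul(24, 77) = 1848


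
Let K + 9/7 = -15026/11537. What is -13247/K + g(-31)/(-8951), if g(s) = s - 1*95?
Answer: 9575935683713/1870893265 ≈ 5118.4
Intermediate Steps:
K = -209015/80759 (K = -9/7 - 15026/11537 = -209015/80759 ≈ -2.5881)
g(s) = -95 + s (g(s) = s - 95 = -95 + s)
-13247/K + g(-31)/(-8951) = -13247/(-209015/80759) + (-95 - 31)/(-8951) = -13247*(-80759/209015) - 126*(-1/8951) = 1069814473/209015 + 126/8951 = 9575935683713/1870893265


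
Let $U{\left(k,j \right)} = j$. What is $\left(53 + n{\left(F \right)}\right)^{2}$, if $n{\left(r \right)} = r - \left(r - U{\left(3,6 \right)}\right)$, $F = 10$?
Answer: $3481$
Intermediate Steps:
$n{\left(r \right)} = 6$ ($n{\left(r \right)} = r - \left(-6 + r\right) = 6$)
$\left(53 + n{\left(F \right)}\right)^{2} = \left(53 + 6\right)^{2} = 59^{2} = 3481$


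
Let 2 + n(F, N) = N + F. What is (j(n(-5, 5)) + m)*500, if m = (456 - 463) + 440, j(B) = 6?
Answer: 219500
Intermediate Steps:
n(F, N) = -2 + F + N (n(F, N) = -2 + (N + F) = -2 + (F + N) = -2 + F + N)
m = 433 (m = -7 + 440 = 433)
(j(n(-5, 5)) + m)*500 = (6 + 433)*500 = 439*500 = 219500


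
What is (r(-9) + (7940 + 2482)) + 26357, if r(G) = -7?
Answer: 36772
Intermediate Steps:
(r(-9) + (7940 + 2482)) + 26357 = (-7 + (7940 + 2482)) + 26357 = (-7 + 10422) + 26357 = 10415 + 26357 = 36772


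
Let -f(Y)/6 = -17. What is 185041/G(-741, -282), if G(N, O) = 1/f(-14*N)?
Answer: 18874182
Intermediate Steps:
f(Y) = 102 (f(Y) = -6*(-17) = 102)
G(N, O) = 1/102
185041/G(-741, -282) = 185041/(1/102) = 185041*102 = 18874182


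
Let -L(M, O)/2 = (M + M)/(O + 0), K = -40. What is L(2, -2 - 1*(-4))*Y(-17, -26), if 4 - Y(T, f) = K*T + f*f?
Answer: 5408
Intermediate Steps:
L(M, O) = -4*M/O (L(M, O) = -2*(M + M)/(O + 0) = -2*2*M/O = -4*M/O)
Y(T, f) = 4 - f² + 40*T (Y(T, f) = 4 - (-40*T + f*f) = 4 - (-40*T + f²) = 4 - (f² - 40*T) = 4 + (-f² + 40*T) = 4 - f² + 40*T)
L(2, -2 - 1*(-4))*Y(-17, -26) = (-4*2/(-2 - 1*(-4)))*(4 - 1*(-26)² + 40*(-17)) = (-4*2/(-2 + 4))*(4 - 1*676 - 680) = (-4*2/2)*(4 - 676 - 680) = -4*2*½*(-1352) = -4*(-1352) = 5408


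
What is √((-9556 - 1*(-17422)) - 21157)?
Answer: I*√13291 ≈ 115.29*I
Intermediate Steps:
√((-9556 - 1*(-17422)) - 21157) = √((-9556 + 17422) - 21157) = √(7866 - 21157) = √(-13291) = I*√13291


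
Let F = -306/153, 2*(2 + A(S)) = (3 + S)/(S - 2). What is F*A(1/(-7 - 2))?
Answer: 102/19 ≈ 5.3684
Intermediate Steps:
A(S) = -2 + (3 + S)/(2*(-2 + S)) (A(S) = -2 + ((3 + S)/(S - 2))/2 = -2 + ((3 + S)/(-2 + S))/2 = -2 + (3 + S)/(2*(-2 + S)))
F = -2 (F = -306*1/153 = -2)
F*A(1/(-7 - 2)) = -(11 - 3/(-7 - 2))/(-2 + 1/(-7 - 2)) = -(11 - 3/(-9))/(-2 + 1/(-9)) = -(11 - 3*(-⅑))/(-2 - ⅑) = -(11 + ⅓)/(-19/9) = -(-9)*34/(19*3) = -2*(-51/19) = 102/19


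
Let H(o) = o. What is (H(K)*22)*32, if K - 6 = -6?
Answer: 0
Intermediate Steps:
K = 0 (K = 6 - 6 = 0)
(H(K)*22)*32 = (0*22)*32 = 0*32 = 0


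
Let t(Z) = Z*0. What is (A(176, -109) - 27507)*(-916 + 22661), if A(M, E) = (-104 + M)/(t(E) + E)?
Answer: -65198794575/109 ≈ -5.9815e+8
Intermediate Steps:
t(Z) = 0
A(M, E) = (-104 + M)/E (A(M, E) = (-104 + M)/(0 + E) = (-104 + M)/E)
(A(176, -109) - 27507)*(-916 + 22661) = ((-104 + 176)/(-109) - 27507)*(-916 + 22661) = (-1/109*72 - 27507)*21745 = (-72/109 - 27507)*21745 = -2998335/109*21745 = -65198794575/109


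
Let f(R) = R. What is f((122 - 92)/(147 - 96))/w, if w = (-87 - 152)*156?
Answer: -5/316914 ≈ -1.5777e-5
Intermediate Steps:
w = -37284 (w = -239*156 = -37284)
f((122 - 92)/(147 - 96))/w = ((122 - 92)/(147 - 96))/(-37284) = (30/51)*(-1/37284) = (30*(1/51))*(-1/37284) = (10/17)*(-1/37284) = -5/316914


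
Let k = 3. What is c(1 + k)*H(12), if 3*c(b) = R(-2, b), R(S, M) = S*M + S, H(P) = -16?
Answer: 160/3 ≈ 53.333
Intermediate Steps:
R(S, M) = S + M*S (R(S, M) = M*S + S = S + M*S)
c(b) = -⅔ - 2*b/3 (c(b) = (-2*(1 + b))/3 = (-2 - 2*b)/3 = -⅔ - 2*b/3)
c(1 + k)*H(12) = (-⅔ - 2*(1 + 3)/3)*(-16) = (-⅔ - ⅔*4)*(-16) = (-⅔ - 8/3)*(-16) = -10/3*(-16) = 160/3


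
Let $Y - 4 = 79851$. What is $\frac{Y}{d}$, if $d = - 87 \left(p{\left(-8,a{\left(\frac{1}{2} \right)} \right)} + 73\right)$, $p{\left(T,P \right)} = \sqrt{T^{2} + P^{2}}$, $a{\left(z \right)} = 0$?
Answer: $- \frac{79855}{7047} \approx -11.332$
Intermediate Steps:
$Y = 79855$ ($Y = 4 + 79851 = 79855$)
$p{\left(T,P \right)} = \sqrt{P^{2} + T^{2}}$
$d = -7047$ ($d = - 87 \left(\sqrt{0^{2} + \left(-8\right)^{2}} + 73\right) = - 87 \left(\sqrt{0 + 64} + 73\right) = - 87 \left(\sqrt{64} + 73\right) = - 87 \left(8 + 73\right) = \left(-87\right) 81 = -7047$)
$\frac{Y}{d} = \frac{79855}{-7047} = 79855 \left(- \frac{1}{7047}\right) = - \frac{79855}{7047}$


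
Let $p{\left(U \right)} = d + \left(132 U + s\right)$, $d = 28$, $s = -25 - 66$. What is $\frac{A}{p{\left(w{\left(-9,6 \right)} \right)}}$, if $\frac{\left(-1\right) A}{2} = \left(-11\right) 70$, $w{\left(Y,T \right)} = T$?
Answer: $\frac{1540}{729} \approx 2.1125$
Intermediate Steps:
$s = -91$
$A = 1540$ ($A = - 2 \left(\left(-11\right) 70\right) = \left(-2\right) \left(-770\right) = 1540$)
$p{\left(U \right)} = -63 + 132 U$ ($p{\left(U \right)} = 28 + \left(132 U - 91\right) = 28 + \left(-91 + 132 U\right) = -63 + 132 U$)
$\frac{A}{p{\left(w{\left(-9,6 \right)} \right)}} = \frac{1540}{-63 + 132 \cdot 6} = \frac{1540}{-63 + 792} = \frac{1540}{729}$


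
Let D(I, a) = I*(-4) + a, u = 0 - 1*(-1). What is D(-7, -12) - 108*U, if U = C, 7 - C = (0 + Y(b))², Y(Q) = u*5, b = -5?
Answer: 1960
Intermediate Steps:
u = 1 (u = 0 + 1 = 1)
Y(Q) = 5 (Y(Q) = 1*5 = 5)
D(I, a) = a - 4*I (D(I, a) = -4*I + a = a - 4*I)
C = -18 (C = 7 - (0 + 5)² = 7 - 1*5² = 7 - 1*25 = 7 - 25 = -18)
U = -18
D(-7, -12) - 108*U = (-12 - 4*(-7)) - 108*(-18) = (-12 + 28) + 1944 = 16 + 1944 = 1960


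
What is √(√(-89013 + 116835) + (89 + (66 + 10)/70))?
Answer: √(110355 + 1225*√27822)/35 ≈ 16.028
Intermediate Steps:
√(√(-89013 + 116835) + (89 + (66 + 10)/70)) = √(√27822 + (89 + (1/70)*76)) = √(√27822 + (89 + 38/35)) = √(√27822 + 3153/35) = √(3153/35 + √27822)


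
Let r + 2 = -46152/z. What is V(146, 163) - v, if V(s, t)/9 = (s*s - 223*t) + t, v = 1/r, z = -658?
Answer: -3000201269/22418 ≈ -1.3383e+5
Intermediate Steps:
r = 22418/329 (r = -2 - 46152/(-658) = -2 - 46152*(-1/658) = -2 + 23076/329 = 22418/329 ≈ 68.140)
v = 329/22418 (v = 1/(22418/329) = 329/22418 ≈ 0.014676)
V(s, t) = -1998*t + 9*s**2 (V(s, t) = 9*((s*s - 223*t) + t) = 9*((s**2 - 223*t) + t) = 9*(s**2 - 222*t) = -1998*t + 9*s**2)
V(146, 163) - v = (-1998*163 + 9*146**2) - 1*329/22418 = (-325674 + 9*21316) - 329/22418 = (-325674 + 191844) - 329/22418 = -133830 - 329/22418 = -3000201269/22418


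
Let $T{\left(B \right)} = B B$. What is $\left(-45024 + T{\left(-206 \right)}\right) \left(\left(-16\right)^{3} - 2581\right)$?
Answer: $17280076$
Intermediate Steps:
$T{\left(B \right)} = B^{2}$
$\left(-45024 + T{\left(-206 \right)}\right) \left(\left(-16\right)^{3} - 2581\right) = \left(-45024 + \left(-206\right)^{2}\right) \left(\left(-16\right)^{3} - 2581\right) = \left(-45024 + 42436\right) \left(-4096 - 2581\right) = \left(-2588\right) \left(-6677\right) = 17280076$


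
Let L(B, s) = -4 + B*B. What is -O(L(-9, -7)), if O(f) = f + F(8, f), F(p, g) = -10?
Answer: -67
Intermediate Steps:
L(B, s) = -4 + B²
O(f) = -10 + f (O(f) = f - 10 = -10 + f)
-O(L(-9, -7)) = -(-10 + (-4 + (-9)²)) = -(-10 + (-4 + 81)) = -(-10 + 77) = -1*67 = -67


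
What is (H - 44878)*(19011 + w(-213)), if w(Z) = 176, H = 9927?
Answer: -670604837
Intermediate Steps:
(H - 44878)*(19011 + w(-213)) = (9927 - 44878)*(19011 + 176) = -34951*19187 = -670604837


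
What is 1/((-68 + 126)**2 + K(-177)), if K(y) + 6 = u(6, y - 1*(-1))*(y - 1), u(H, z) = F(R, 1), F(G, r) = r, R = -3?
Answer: 1/3180 ≈ 0.00031447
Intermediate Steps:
u(H, z) = 1
K(y) = -7 + y (K(y) = -6 + 1*(y - 1) = -6 + 1*(-1 + y) = -6 + (-1 + y) = -7 + y)
1/((-68 + 126)**2 + K(-177)) = 1/((-68 + 126)**2 + (-7 - 177)) = 1/(58**2 - 184) = 1/(3364 - 184) = 1/3180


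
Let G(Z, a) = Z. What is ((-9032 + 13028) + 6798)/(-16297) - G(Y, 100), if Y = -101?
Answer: 1635203/16297 ≈ 100.34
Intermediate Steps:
((-9032 + 13028) + 6798)/(-16297) - G(Y, 100) = ((-9032 + 13028) + 6798)/(-16297) - 1*(-101) = (3996 + 6798)*(-1/16297) + 101 = 10794*(-1/16297) + 101 = -10794/16297 + 101 = 1635203/16297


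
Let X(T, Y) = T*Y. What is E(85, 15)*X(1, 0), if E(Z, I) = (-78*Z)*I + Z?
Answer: 0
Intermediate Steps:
E(Z, I) = Z - 78*I*Z (E(Z, I) = -78*I*Z + Z = Z - 78*I*Z)
E(85, 15)*X(1, 0) = (85*(1 - 78*15))*(1*0) = (85*(1 - 1170))*0 = (85*(-1169))*0 = -99365*0 = 0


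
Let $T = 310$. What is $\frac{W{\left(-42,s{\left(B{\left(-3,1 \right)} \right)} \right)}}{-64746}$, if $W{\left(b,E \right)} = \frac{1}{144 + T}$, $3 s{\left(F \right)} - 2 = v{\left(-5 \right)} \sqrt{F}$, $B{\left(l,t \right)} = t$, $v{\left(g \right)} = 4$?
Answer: $- \frac{1}{29394684} \approx -3.402 \cdot 10^{-8}$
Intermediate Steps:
$s{\left(F \right)} = \frac{2}{3} + \frac{4 \sqrt{F}}{3}$
$W{\left(b,E \right)} = \frac{1}{454}$ ($W{\left(b,E \right)} = \frac{1}{144 + 310} = \frac{1}{454}$)
$\frac{W{\left(-42,s{\left(B{\left(-3,1 \right)} \right)} \right)}}{-64746} = \frac{1}{454 \left(-64746\right)} = \frac{1}{454} \left(- \frac{1}{64746}\right) = - \frac{1}{29394684}$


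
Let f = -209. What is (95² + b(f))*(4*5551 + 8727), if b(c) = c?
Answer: 272687696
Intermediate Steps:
(95² + b(f))*(4*5551 + 8727) = (95² - 209)*(4*5551 + 8727) = (9025 - 209)*(22204 + 8727) = 8816*30931 = 272687696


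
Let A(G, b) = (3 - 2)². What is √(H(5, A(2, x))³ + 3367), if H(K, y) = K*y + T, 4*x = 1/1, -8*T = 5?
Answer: √3533558/32 ≈ 58.743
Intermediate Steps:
T = -5/8 (T = -⅛*5 = -5/8 ≈ -0.62500)
x = ¼ (x = (¼)/1 = (¼)*1 = ¼ ≈ 0.25000)
A(G, b) = 1 (A(G, b) = 1² = 1)
H(K, y) = -5/8 + K*y (H(K, y) = K*y - 5/8 = -5/8 + K*y)
√(H(5, A(2, x))³ + 3367) = √((-5/8 + 5*1)³ + 3367) = √((-5/8 + 5)³ + 3367) = √((35/8)³ + 3367) = √(42875/512 + 3367) = √(1766779/512) = √3533558/32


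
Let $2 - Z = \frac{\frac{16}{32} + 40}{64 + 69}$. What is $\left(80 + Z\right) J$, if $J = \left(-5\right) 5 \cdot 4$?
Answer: $- \frac{1086550}{133} \approx -8169.5$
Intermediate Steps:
$J = -100$ ($J = \left(-25\right) 4 = -100$)
$Z = \frac{451}{266}$ ($Z = 2 - \frac{\frac{16}{32} + 40}{64 + 69} = 2 - \frac{16 \cdot \frac{1}{32} + 40}{133} = 2 - \left(\frac{1}{2} + 40\right) \frac{1}{133} = 2 - \frac{81}{2} \cdot \frac{1}{133} = 2 - \frac{81}{266} = \frac{451}{266} \approx 1.6955$)
$\left(80 + Z\right) J = \left(80 + \frac{451}{266}\right) \left(-100\right) = \frac{21731}{266} \left(-100\right) = - \frac{1086550}{133}$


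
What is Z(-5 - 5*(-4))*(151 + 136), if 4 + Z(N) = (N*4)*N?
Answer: 257152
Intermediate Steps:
Z(N) = -4 + 4*N² (Z(N) = -4 + (N*4)*N = -4 + (4*N)*N = -4 + 4*N²)
Z(-5 - 5*(-4))*(151 + 136) = (-4 + 4*(-5 - 5*(-4))²)*(151 + 136) = (-4 + 4*(-5 + 20)²)*287 = (-4 + 4*15²)*287 = (-4 + 4*225)*287 = (-4 + 900)*287 = 896*287 = 257152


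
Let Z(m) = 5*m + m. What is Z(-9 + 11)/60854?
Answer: 6/30427 ≈ 0.00019719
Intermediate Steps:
Z(m) = 6*m
Z(-9 + 11)/60854 = (6*(-9 + 11))/60854 = (6*2)*(1/60854) = 12*(1/60854) = 6/30427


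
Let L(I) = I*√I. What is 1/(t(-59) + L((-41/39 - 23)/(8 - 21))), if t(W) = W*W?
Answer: 453657297483/1579180227244651 - 6182358*√2814/1579180227244651 ≈ 0.00028707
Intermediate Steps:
t(W) = W²
L(I) = I^(3/2)
1/(t(-59) + L((-41/39 - 23)/(8 - 21))) = 1/((-59)² + ((-41/39 - 23)/(8 - 21))^(3/2)) = 1/(3481 + ((-41*1/39 - 23)/(-13))^(3/2)) = 1/(3481 + ((-41/39 - 23)*(-1/13))^(3/2)) = 1/(3481 + (-938/39*(-1/13))^(3/2)) = 1/(3481 + (938/507)^(3/2)) = 1/(3481 + 938*√2814/19773)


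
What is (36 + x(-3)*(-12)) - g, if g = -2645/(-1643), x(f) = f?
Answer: 115651/1643 ≈ 70.390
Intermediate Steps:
g = 2645/1643 (g = -2645*(-1/1643) = 2645/1643 ≈ 1.6099)
(36 + x(-3)*(-12)) - g = (36 - 3*(-12)) - 1*2645/1643 = (36 + 36) - 2645/1643 = 72 - 2645/1643 = 115651/1643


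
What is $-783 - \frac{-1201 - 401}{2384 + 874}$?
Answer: $- \frac{141634}{181} \approx -782.51$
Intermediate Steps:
$-783 - \frac{-1201 - 401}{2384 + 874} = -783 - - \frac{1602}{3258} = -783 - \left(-1602\right) \frac{1}{3258} = -783 - - \frac{89}{181} = -783 + \frac{89}{181} = - \frac{141634}{181}$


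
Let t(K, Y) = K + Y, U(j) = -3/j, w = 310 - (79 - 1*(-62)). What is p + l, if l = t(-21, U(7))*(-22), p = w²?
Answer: 203227/7 ≈ 29032.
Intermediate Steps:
w = 169 (w = 310 - (79 + 62) = 310 - 1*141 = 310 - 141 = 169)
p = 28561 (p = 169² = 28561)
l = 3300/7 (l = (-21 - 3/7)*(-22) = -150/7*(-22) = 3300/7 ≈ 471.43)
p + l = 28561 + 3300/7 = 203227/7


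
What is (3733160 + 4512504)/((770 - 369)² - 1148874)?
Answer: -8245664/988073 ≈ -8.3452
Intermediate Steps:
(3733160 + 4512504)/((770 - 369)² - 1148874) = 8245664/(401² - 1148874) = 8245664/(160801 - 1148874) = 8245664/(-988073) = 8245664*(-1/988073) = -8245664/988073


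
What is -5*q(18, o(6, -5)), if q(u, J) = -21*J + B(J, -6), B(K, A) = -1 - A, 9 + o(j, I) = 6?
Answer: -340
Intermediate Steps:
o(j, I) = -3 (o(j, I) = -9 + 6 = -3)
q(u, J) = 5 - 21*J (q(u, J) = -21*J + (-1 - 1*(-6)) = -21*J + (-1 + 6) = -21*J + 5 = 5 - 21*J)
-5*q(18, o(6, -5)) = -5*(5 - 21*(-3)) = -5*(5 + 63) = -5*68 = -340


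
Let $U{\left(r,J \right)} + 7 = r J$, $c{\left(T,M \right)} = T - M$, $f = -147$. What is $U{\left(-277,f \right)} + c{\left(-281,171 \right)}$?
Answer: $40260$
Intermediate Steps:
$U{\left(r,J \right)} = -7 + J r$ ($U{\left(r,J \right)} = -7 + r J = -7 + J r$)
$U{\left(-277,f \right)} + c{\left(-281,171 \right)} = \left(-7 - -40719\right) - 452 = \left(-7 + 40719\right) - 452 = 40712 - 452 = 40260$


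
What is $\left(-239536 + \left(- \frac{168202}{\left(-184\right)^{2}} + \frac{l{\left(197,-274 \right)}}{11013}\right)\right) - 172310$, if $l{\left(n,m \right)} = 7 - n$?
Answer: $- \frac{76780581866777}{186428064} \approx -4.1185 \cdot 10^{5}$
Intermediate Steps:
$\left(-239536 + \left(- \frac{168202}{\left(-184\right)^{2}} + \frac{l{\left(197,-274 \right)}}{11013}\right)\right) - 172310 = \left(-239536 + \left(- \frac{168202}{\left(-184\right)^{2}} + \frac{7 - 197}{11013}\right)\right) - 172310 = \left(-239536 - \left(\frac{84101}{16928} - \left(7 - 197\right) \frac{1}{11013}\right)\right) - 172310 = \left(-239536 - \frac{929420633}{186428064}\right) - 172310 = - \frac{44657162158937}{186428064} - 172310 = - \frac{76780581866777}{186428064}$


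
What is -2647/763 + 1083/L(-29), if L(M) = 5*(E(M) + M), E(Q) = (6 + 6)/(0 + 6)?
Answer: -394558/34335 ≈ -11.491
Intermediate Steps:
E(Q) = 2 (E(Q) = 12/6 = 12*(1/6) = 2)
L(M) = 10 + 5*M (L(M) = 5*(2 + M) = 10 + 5*M)
-2647/763 + 1083/L(-29) = -2647/763 + 1083/(10 + 5*(-29)) = -2647*1/763 + 1083/(10 - 145) = -2647/763 + 1083/(-135) = -2647/763 + 1083*(-1/135) = -2647/763 - 361/45 = -394558/34335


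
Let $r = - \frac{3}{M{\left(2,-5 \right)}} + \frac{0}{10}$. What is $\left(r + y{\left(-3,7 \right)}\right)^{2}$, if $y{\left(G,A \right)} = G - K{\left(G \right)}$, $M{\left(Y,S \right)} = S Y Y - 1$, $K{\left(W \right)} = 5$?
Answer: $\frac{3025}{49} \approx 61.735$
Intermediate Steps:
$M{\left(Y,S \right)} = -1 + S Y^{2}$ ($M{\left(Y,S \right)} = S Y^{2} - 1 = -1 + S Y^{2}$)
$y{\left(G,A \right)} = -5 + G$ ($y{\left(G,A \right)} = G - 5 = -5 + G$)
$r = \frac{1}{7}$ ($r = - \frac{3}{-1 - 5 \cdot 2^{2}} + \frac{0}{10} = - \frac{3}{-1 - 20} + 0 \cdot \frac{1}{10} = - \frac{3}{-1 - 20} + 0 = - \frac{3}{-21} + 0 = \left(-3\right) \left(- \frac{1}{21}\right) + 0 = \frac{1}{7} + 0 = \frac{1}{7} \approx 0.14286$)
$\left(r + y{\left(-3,7 \right)}\right)^{2} = \left(\frac{1}{7} - 8\right)^{2} = \left(- \frac{55}{7}\right)^{2} = \frac{3025}{49}$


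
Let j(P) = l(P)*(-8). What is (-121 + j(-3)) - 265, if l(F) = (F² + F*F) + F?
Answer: -506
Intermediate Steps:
l(F) = F + 2*F² (l(F) = (F² + F²) + F = 2*F² + F = F + 2*F²)
j(P) = -8*P*(1 + 2*P) (j(P) = (P*(1 + 2*P))*(-8) = -8*P*(1 + 2*P))
(-121 + j(-3)) - 265 = (-121 - 8*(-3)*(1 + 2*(-3))) - 265 = (-121 - 8*(-3)*(1 - 6)) - 265 = (-121 - 8*(-3)*(-5)) - 265 = (-121 - 120) - 265 = -241 - 265 = -506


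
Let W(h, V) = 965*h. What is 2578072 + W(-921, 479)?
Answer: 1689307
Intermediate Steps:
2578072 + W(-921, 479) = 2578072 + 965*(-921) = 2578072 - 888765 = 1689307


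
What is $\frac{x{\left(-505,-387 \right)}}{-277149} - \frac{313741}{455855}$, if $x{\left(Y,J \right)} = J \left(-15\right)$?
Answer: $- \frac{29866414228}{42113252465} \approx -0.70919$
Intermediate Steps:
$x{\left(Y,J \right)} = - 15 J$
$\frac{x{\left(-505,-387 \right)}}{-277149} - \frac{313741}{455855} = \frac{\left(-15\right) \left(-387\right)}{-277149} - \frac{313741}{455855} = 5805 \left(- \frac{1}{277149}\right) - \frac{313741}{455855} = - \frac{1935}{92383} - \frac{313741}{455855} = - \frac{29866414228}{42113252465}$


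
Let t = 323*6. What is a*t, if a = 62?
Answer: 120156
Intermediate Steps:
t = 1938
a*t = 62*1938 = 120156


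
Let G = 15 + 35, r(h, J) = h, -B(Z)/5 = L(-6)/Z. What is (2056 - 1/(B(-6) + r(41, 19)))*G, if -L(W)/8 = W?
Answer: 8326750/81 ≈ 1.0280e+5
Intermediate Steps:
L(W) = -8*W
B(Z) = -240/Z (B(Z) = -5*(-8*(-6))/Z = -240/Z)
G = 50
(2056 - 1/(B(-6) + r(41, 19)))*G = (2056 - 1/(-240/(-6) + 41))*50 = (2056 - 1/(-240*(-⅙) + 41))*50 = (2056 - 1/(40 + 41))*50 = (2056 - 1/81)*50 = (166535/81)*50 = 8326750/81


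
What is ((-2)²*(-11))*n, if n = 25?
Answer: -1100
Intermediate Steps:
((-2)²*(-11))*n = ((-2)²*(-11))*25 = (4*(-11))*25 = -44*25 = -1100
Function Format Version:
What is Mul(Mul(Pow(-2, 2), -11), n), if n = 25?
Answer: -1100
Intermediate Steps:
Mul(Mul(Pow(-2, 2), -11), n) = Mul(Mul(Pow(-2, 2), -11), 25) = Mul(Mul(4, -11), 25) = Mul(-44, 25) = -1100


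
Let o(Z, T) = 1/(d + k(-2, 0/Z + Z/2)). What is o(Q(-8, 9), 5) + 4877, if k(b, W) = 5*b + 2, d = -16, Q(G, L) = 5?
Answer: 117047/24 ≈ 4877.0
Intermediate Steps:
k(b, W) = 2 + 5*b
o(Z, T) = -1/24 (o(Z, T) = 1/(-16 + (2 + 5*(-2))) = 1/(-16 + (2 - 10)) = 1/(-16 - 8) = 1/(-24) = -1/24)
o(Q(-8, 9), 5) + 4877 = -1/24 + 4877 = 117047/24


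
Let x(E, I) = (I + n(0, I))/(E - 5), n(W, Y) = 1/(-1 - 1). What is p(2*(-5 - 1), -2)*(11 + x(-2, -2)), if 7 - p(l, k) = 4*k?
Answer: 2385/14 ≈ 170.36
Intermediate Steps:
p(l, k) = 7 - 4*k
n(W, Y) = -½ (n(W, Y) = 1/(-2) = -½)
x(E, I) = (-½ + I)/(-5 + E) (x(E, I) = (I - ½)/(E - 5) = (-½ + I)/(-5 + E))
p(2*(-5 - 1), -2)*(11 + x(-2, -2)) = (7 - 4*(-2))*(11 + (-½ - 2)/(-5 - 2)) = (7 + 8)*(11 - 5/2/(-7)) = 15*(11 - ⅐*(-5/2)) = 15*(11 + 5/14) = 15*(159/14) = 2385/14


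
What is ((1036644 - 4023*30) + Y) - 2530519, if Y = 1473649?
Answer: -140916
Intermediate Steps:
((1036644 - 4023*30) + Y) - 2530519 = ((1036644 - 4023*30) + 1473649) - 2530519 = ((1036644 - 120690) + 1473649) - 2530519 = (915954 + 1473649) - 2530519 = 2389603 - 2530519 = -140916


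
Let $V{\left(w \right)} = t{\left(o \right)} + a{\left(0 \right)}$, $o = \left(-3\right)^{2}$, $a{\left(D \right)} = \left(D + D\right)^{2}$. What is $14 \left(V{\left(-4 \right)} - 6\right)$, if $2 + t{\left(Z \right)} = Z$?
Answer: $14$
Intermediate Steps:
$a{\left(D \right)} = 4 D^{2}$ ($a{\left(D \right)} = \left(2 D\right)^{2} = 4 D^{2}$)
$o = 9$
$t{\left(Z \right)} = -2 + Z$
$V{\left(w \right)} = 7$ ($V{\left(w \right)} = \left(-2 + 9\right) + 4 \cdot 0^{2} = 7 + 4 \cdot 0 = 7 + 0 = 7$)
$14 \left(V{\left(-4 \right)} - 6\right) = 14 \left(7 - 6\right) = 14 \cdot 1 = 14$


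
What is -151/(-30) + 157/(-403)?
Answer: 56143/12090 ≈ 4.6438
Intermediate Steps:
-151/(-30) + 157/(-403) = -151*(-1/30) + 157*(-1/403) = 151/30 - 157/403 = 56143/12090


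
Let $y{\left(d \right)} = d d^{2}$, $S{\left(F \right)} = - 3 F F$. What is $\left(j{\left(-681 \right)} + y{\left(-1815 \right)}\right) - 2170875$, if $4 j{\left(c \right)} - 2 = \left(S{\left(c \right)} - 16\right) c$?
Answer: $- \frac{22977282379}{4} \approx -5.7443 \cdot 10^{9}$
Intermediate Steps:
$S{\left(F \right)} = - 3 F^{2}$
$j{\left(c \right)} = \frac{1}{2} + \frac{c \left(-16 - 3 c^{2}\right)}{4}$ ($j{\left(c \right)} = \frac{1}{2} + \frac{\left(- 3 c^{2} - 16\right) c}{4} = \frac{1}{2} + \frac{\left(-16 - 3 c^{2}\right) c}{4} = \frac{1}{2} + \frac{c \left(-16 - 3 c^{2}\right)}{4}$)
$y{\left(d \right)} = d^{3}$
$\left(j{\left(-681 \right)} + y{\left(-1815 \right)}\right) - 2170875 = \left(\left(\frac{1}{2} - -2724 - \frac{3 \left(-681\right)^{3}}{4}\right) + \left(-1815\right)^{3}\right) - 2170875 = \left(\left(\frac{1}{2} + 2724 - - \frac{947463723}{4}\right) - 5979018375\right) - 2170875 = \left(\left(\frac{1}{2} + 2724 + \frac{947463723}{4}\right) - 5979018375\right) - 2170875 = \left(\frac{947474621}{4} - 5979018375\right) - 2170875 = - \frac{22968598879}{4} - 2170875 = - \frac{22977282379}{4}$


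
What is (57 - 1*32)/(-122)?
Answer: -25/122 ≈ -0.20492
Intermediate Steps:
(57 - 1*32)/(-122) = (57 - 32)*(-1/122) = 25*(-1/122) = -25/122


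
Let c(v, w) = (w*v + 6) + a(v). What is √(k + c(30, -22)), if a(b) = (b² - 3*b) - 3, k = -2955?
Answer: I*√2802 ≈ 52.934*I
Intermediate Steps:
a(b) = -3 + b² - 3*b
c(v, w) = 3 + v² - 3*v + v*w (c(v, w) = (w*v + 6) + (-3 + v² - 3*v) = (v*w + 6) + (-3 + v² - 3*v) = (6 + v*w) + (-3 + v² - 3*v) = 3 + v² - 3*v + v*w)
√(k + c(30, -22)) = √(-2955 + (3 + 30² - 3*30 + 30*(-22))) = √(-2955 + (3 + 900 - 90 - 660)) = √(-2955 + 153) = √(-2802) = I*√2802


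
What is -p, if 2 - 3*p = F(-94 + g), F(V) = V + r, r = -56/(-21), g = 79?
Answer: -43/9 ≈ -4.7778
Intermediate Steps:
r = 8/3 (r = -56*(-1/21) = 8/3 ≈ 2.6667)
F(V) = 8/3 + V (F(V) = V + 8/3 = 8/3 + V)
p = 43/9 (p = ⅔ - (8/3 + (-94 + 79))/3 = ⅔ - (8/3 - 15)/3 = ⅔ - ⅓*(-37/3) = ⅔ + 37/9 = 43/9 ≈ 4.7778)
-p = -1*43/9 = -43/9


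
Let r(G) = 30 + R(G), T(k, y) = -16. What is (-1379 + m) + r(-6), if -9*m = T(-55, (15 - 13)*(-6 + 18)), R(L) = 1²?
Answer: -12116/9 ≈ -1346.2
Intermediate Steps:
R(L) = 1
m = 16/9 (m = -⅑*(-16) = 16/9 ≈ 1.7778)
r(G) = 31 (r(G) = 30 + 1 = 31)
(-1379 + m) + r(-6) = (-1379 + 16/9) + 31 = -12395/9 + 31 = -12116/9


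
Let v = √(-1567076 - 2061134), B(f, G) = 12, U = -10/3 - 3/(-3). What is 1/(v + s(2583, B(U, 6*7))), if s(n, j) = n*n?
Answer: 6671889/44514106456531 - I*√3628210/44514106456531 ≈ 1.4988e-7 - 4.2791e-11*I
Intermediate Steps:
U = -7/3 (U = -10*⅓ - 3*(-⅓) = -10/3 + 1 = -7/3 ≈ -2.3333)
s(n, j) = n²
v = I*√3628210 (v = √(-3628210) = I*√3628210 ≈ 1904.8*I)
1/(v + s(2583, B(U, 6*7))) = 1/(I*√3628210 + 2583²) = 1/(I*√3628210 + 6671889) = 1/(6671889 + I*√3628210)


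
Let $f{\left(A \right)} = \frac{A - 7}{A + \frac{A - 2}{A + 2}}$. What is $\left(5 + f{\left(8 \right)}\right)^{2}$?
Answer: $\frac{48400}{1849} \approx 26.176$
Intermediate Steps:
$f{\left(A \right)} = \frac{-7 + A}{A + \frac{-2 + A}{2 + A}}$
$\left(5 + f{\left(8 \right)}\right)^{2} = \left(5 + \frac{-14 + 8^{2} - 40}{-2 + 8^{2} + 3 \cdot 8}\right)^{2} = \left(5 + \frac{-14 + 64 - 40}{-2 + 64 + 24}\right)^{2} = \left(5 + \frac{1}{86} \cdot 10\right)^{2} = \left(5 + \frac{5}{43}\right)^{2} = \left(\frac{220}{43}\right)^{2} = \frac{48400}{1849}$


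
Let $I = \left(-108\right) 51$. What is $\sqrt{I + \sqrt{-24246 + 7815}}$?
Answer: $\sqrt{-5508 + i \sqrt{16431}} \approx 0.8635 + 74.221 i$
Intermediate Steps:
$I = -5508$
$\sqrt{I + \sqrt{-24246 + 7815}} = \sqrt{-5508 + \sqrt{-24246 + 7815}} = \sqrt{-5508 + \sqrt{-16431}} = \sqrt{-5508 + i \sqrt{16431}}$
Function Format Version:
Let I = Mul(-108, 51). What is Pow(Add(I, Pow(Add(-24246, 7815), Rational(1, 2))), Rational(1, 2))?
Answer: Pow(Add(-5508, Mul(I, Pow(16431, Rational(1, 2)))), Rational(1, 2)) ≈ Add(0.8635, Mul(74.221, I))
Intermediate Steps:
I = -5508
Pow(Add(I, Pow(Add(-24246, 7815), Rational(1, 2))), Rational(1, 2)) = Pow(Add(-5508, Pow(Add(-24246, 7815), Rational(1, 2))), Rational(1, 2)) = Pow(Add(-5508, Pow(-16431, Rational(1, 2))), Rational(1, 2)) = Pow(Add(-5508, Mul(I, Pow(16431, Rational(1, 2)))), Rational(1, 2))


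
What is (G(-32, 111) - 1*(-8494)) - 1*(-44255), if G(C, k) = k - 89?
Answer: 52771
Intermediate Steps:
G(C, k) = -89 + k
(G(-32, 111) - 1*(-8494)) - 1*(-44255) = ((-89 + 111) - 1*(-8494)) - 1*(-44255) = (22 + 8494) + 44255 = 8516 + 44255 = 52771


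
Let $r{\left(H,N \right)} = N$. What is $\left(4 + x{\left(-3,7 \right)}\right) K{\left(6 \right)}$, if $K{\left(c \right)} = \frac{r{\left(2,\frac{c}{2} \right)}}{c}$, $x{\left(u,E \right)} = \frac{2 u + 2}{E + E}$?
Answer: $\frac{13}{7} \approx 1.8571$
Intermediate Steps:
$x{\left(u,E \right)} = \frac{2 + 2 u}{2 E}$
$K{\left(c \right)} = \frac{1}{2}$ ($K{\left(c \right)} = \frac{c \frac{1}{2}}{c} = \frac{\frac{1}{2} c}{c} = \frac{1}{2}$)
$\left(4 + x{\left(-3,7 \right)}\right) K{\left(6 \right)} = \left(4 + \frac{1 - 3}{7}\right) \frac{1}{2} = \left(4 + \frac{1}{7} \left(-2\right)\right) \frac{1}{2} = \left(4 - \frac{2}{7}\right) \frac{1}{2} = \frac{26}{7} \cdot \frac{1}{2} = \frac{13}{7}$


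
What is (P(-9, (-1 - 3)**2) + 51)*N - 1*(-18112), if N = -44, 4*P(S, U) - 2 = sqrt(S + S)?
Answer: 15846 - 33*I*sqrt(2) ≈ 15846.0 - 46.669*I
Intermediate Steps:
P(S, U) = 1/2 + sqrt(2)*sqrt(S)/4 (P(S, U) = 1/2 + sqrt(S + S)/4 = 1/2 + sqrt(2*S)/4 = 1/2 + (sqrt(2)*sqrt(S))/4 = 1/2 + sqrt(2)*sqrt(S)/4)
(P(-9, (-1 - 3)**2) + 51)*N - 1*(-18112) = ((1/2 + sqrt(2)*sqrt(-9)/4) + 51)*(-44) - 1*(-18112) = ((1/2 + sqrt(2)*(3*I)/4) + 51)*(-44) + 18112 = ((1/2 + 3*I*sqrt(2)/4) + 51)*(-44) + 18112 = (103/2 + 3*I*sqrt(2)/4)*(-44) + 18112 = (-2266 - 33*I*sqrt(2)) + 18112 = 15846 - 33*I*sqrt(2)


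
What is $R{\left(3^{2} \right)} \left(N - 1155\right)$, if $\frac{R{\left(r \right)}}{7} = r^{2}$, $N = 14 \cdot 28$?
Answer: $-432621$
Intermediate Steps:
$N = 392$
$R{\left(r \right)} = 7 r^{2}$
$R{\left(3^{2} \right)} \left(N - 1155\right) = 7 \left(3^{2}\right)^{2} \left(392 - 1155\right) = 7 \cdot 9^{2} \left(392 - 1155\right) = 7 \cdot 81 \left(-763\right) = 567 \left(-763\right) = -432621$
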